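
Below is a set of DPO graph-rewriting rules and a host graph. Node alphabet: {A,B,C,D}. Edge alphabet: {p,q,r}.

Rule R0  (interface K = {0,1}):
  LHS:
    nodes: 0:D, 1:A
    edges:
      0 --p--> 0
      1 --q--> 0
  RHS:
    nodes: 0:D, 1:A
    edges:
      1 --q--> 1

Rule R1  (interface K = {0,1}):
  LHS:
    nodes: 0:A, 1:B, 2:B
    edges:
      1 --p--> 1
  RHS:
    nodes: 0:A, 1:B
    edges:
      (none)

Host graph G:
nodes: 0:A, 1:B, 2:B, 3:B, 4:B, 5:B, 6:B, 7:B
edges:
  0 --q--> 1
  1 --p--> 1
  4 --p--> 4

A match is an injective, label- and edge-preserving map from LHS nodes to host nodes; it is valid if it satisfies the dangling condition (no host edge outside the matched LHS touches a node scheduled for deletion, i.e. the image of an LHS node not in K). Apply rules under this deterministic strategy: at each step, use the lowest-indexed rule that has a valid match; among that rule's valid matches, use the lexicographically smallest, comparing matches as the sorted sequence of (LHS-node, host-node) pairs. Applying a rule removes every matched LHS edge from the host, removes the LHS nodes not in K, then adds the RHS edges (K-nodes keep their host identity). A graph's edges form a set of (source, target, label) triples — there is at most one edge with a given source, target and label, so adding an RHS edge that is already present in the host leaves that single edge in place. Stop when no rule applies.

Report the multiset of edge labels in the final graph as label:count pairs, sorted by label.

Answer: q:1

Steps:
start.  V:8 E:3  edges: 0-q->1 1-p->1 4-p->4
1. fire R1 via {0↦0, 1↦1, 2↦2}  →  V:7 E:2  edges: 0-q->1 4-p->4
2. fire R1 via {0↦0, 1↦4, 2↦3}  →  V:6 E:1  edges: 0-q->1
normal form: no rule applies after step 2
NF edges: [(0, 1, 'q')]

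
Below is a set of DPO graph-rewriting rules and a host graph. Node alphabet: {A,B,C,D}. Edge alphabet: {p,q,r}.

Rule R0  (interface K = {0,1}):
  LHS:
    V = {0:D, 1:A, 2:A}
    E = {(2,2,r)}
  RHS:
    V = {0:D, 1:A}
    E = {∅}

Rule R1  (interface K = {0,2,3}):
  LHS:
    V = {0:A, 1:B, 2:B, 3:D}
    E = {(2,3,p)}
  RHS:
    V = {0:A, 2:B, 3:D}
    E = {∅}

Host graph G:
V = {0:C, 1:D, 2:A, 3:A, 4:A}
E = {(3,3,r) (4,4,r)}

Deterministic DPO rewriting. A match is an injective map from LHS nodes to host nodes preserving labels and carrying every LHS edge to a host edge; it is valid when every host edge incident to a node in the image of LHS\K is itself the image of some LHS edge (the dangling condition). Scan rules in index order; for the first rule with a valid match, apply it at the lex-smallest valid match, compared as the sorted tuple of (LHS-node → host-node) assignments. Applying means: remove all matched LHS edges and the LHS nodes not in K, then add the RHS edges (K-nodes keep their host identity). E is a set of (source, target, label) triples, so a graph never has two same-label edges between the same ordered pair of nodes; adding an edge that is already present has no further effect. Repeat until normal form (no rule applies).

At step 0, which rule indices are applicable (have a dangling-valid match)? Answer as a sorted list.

Answer: [R0]

Steps:
R0: 4 valid matches — {0↦1, 1↦2, 2↦3}, {0↦1, 1↦2, 2↦4}, {0↦1, 1↦3, 2↦4} (+1 more)
R1: no valid match — LHS pattern not found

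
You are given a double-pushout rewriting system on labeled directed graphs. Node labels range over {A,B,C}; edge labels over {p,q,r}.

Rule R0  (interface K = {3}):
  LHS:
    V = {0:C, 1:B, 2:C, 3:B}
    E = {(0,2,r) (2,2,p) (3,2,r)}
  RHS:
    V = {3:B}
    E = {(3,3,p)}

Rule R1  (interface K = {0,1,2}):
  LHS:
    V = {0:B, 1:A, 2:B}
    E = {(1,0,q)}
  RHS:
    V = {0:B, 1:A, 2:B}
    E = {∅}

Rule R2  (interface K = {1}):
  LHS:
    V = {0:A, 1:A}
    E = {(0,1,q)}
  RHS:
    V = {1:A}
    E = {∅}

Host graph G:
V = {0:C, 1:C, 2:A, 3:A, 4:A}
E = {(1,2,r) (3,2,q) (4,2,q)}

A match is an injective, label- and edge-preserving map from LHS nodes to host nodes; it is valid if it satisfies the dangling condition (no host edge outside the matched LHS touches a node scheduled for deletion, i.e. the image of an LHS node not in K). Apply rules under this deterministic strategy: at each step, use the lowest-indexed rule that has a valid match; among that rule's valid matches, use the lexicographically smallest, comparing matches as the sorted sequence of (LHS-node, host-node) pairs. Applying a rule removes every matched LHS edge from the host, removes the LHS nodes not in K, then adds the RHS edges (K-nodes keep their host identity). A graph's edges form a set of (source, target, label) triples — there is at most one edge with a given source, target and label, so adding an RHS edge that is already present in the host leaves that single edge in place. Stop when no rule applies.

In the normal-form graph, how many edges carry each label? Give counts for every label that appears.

Answer: r:1

Rewrite trace:
initial: |V|=5 |E|=3  E = 1-r->2 3-q->2 4-q->2
step 1: apply R2 at {0↦3, 1↦2}  → |V|=4 |E|=2  E = 1-r->2 4-q->2
step 2: apply R2 at {0↦4, 1↦2}  → |V|=3 |E|=1  E = 1-r->2
normal form: no rule applies after step 2
NF edges: [(1, 2, 'r')]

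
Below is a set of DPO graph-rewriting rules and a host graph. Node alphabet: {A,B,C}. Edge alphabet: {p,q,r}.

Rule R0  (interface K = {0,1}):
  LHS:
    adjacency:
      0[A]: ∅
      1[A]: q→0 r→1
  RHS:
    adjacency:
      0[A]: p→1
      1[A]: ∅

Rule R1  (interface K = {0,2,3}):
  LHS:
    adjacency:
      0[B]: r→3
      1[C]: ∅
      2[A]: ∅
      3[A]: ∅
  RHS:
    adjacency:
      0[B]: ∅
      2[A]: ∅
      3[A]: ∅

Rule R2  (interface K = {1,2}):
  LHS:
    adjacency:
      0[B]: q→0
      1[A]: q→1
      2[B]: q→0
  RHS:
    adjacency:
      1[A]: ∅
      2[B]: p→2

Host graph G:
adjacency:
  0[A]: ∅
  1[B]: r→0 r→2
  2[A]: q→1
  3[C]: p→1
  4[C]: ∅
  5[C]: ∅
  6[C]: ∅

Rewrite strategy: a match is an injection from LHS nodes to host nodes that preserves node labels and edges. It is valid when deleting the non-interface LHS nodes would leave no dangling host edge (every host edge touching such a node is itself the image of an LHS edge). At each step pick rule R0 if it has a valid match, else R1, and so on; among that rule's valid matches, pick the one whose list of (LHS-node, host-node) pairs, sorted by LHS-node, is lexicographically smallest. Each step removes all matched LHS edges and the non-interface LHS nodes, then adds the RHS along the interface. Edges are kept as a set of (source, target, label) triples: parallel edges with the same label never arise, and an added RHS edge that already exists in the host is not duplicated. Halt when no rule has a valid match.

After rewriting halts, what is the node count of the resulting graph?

initial: |V|=7 |E|=4  E = 1-r->0 1-r->2 2-q->1 3-p->1
step 1: apply R1 at {0↦1, 1↦4, 2↦0, 3↦2}  → |V|=6 |E|=3  E = 1-r->0 2-q->1 3-p->1
step 2: apply R1 at {0↦1, 1↦5, 2↦2, 3↦0}  → |V|=5 |E|=2  E = 2-q->1 3-p->1
halt: no rule applies after step 2
NF nodes: {0:A, 1:B, 2:A, 3:C, 6:C}

Answer: 5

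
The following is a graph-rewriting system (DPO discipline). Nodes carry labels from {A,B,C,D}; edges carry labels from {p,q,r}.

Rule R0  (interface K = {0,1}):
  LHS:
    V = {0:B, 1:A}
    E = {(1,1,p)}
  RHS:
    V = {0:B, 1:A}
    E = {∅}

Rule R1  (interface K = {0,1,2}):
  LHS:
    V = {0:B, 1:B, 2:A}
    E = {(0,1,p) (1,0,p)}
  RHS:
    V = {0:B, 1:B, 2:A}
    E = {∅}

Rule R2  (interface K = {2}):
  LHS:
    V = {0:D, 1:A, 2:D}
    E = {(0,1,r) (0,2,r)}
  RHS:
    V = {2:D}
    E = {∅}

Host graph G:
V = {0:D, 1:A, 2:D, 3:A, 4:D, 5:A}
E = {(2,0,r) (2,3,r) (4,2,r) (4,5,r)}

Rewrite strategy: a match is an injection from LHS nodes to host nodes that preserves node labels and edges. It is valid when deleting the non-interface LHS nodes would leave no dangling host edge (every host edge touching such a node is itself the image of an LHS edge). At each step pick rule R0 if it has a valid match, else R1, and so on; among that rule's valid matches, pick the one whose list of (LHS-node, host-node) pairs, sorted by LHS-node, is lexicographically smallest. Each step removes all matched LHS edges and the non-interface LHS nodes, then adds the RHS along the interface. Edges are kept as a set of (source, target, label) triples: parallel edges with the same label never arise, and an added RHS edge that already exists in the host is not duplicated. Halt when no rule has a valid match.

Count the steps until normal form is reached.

initial: |V|=6 |E|=4  E = 2-r->0 2-r->3 4-r->2 4-r->5
step 1: apply R2 at {0↦4, 1↦5, 2↦2}  → |V|=4 |E|=2  E = 2-r->0 2-r->3
step 2: apply R2 at {0↦2, 1↦3, 2↦0}  → |V|=2 |E|=0  E = ∅
normal form: no rule applies after step 2

Answer: 2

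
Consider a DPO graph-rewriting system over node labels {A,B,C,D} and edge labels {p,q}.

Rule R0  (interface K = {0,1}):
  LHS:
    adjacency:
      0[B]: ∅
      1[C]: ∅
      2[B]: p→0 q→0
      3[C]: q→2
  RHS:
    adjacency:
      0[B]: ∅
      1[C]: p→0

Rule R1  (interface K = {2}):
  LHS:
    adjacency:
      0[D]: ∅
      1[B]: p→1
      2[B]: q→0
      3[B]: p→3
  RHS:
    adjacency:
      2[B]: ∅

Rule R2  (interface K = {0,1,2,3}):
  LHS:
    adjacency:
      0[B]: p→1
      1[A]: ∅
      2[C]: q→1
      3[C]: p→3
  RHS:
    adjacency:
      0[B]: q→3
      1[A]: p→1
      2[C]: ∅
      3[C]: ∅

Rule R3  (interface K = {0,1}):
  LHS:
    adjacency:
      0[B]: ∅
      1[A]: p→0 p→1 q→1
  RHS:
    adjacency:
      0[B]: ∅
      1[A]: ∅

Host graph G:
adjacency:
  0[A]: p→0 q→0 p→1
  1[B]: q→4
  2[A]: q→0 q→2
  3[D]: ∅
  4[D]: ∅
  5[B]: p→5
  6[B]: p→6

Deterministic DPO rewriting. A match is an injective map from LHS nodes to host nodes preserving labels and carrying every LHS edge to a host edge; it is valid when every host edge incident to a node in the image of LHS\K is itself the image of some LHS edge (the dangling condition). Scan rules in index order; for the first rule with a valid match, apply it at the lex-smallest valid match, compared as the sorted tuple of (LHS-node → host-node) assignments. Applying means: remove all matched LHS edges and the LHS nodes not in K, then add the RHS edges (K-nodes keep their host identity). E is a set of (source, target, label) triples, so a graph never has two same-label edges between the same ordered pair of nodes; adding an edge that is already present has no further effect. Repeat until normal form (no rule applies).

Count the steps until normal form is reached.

initial: |V|=7 |E|=8  E = 0-p->0 0-q->0 0-p->1 1-q->4 2-q->0 2-q->2 5-p->5 6-p->6
step 1: apply R1 at {0↦4, 1↦5, 2↦1, 3↦6}  → |V|=4 |E|=5  E = 0-p->0 0-q->0 0-p->1 2-q->0 2-q->2
step 2: apply R3 at {0↦1, 1↦0}  → |V|=4 |E|=2  E = 2-q->0 2-q->2
final graph: no rule applies after step 2

Answer: 2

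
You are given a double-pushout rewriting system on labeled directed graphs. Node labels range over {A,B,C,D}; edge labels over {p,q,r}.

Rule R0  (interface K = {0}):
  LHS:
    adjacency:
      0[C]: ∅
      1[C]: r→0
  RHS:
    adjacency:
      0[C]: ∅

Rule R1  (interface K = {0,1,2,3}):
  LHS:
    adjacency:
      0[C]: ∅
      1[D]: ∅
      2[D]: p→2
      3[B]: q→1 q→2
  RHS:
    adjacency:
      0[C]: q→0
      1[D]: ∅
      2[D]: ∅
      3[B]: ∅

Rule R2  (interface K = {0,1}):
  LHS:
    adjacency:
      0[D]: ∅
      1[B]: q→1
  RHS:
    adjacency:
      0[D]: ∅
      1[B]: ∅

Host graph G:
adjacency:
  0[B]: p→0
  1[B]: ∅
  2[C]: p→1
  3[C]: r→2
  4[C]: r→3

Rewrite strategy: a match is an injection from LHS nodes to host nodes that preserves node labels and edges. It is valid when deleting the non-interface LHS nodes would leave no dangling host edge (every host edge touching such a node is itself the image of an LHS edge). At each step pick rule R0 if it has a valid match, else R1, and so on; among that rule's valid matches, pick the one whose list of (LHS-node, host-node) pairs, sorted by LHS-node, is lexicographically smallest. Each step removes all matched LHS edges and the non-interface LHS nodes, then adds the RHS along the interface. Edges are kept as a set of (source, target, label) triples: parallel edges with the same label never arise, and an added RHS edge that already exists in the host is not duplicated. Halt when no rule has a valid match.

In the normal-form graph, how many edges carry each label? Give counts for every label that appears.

start.  V:5 E:4  edges: 0-p->0 2-p->1 3-r->2 4-r->3
1. fire R0 via {0↦3, 1↦4}  →  V:4 E:3  edges: 0-p->0 2-p->1 3-r->2
2. fire R0 via {0↦2, 1↦3}  →  V:3 E:2  edges: 0-p->0 2-p->1
halt: no rule applies after step 2
NF edges: [(0, 0, 'p'), (2, 1, 'p')]

Answer: p:2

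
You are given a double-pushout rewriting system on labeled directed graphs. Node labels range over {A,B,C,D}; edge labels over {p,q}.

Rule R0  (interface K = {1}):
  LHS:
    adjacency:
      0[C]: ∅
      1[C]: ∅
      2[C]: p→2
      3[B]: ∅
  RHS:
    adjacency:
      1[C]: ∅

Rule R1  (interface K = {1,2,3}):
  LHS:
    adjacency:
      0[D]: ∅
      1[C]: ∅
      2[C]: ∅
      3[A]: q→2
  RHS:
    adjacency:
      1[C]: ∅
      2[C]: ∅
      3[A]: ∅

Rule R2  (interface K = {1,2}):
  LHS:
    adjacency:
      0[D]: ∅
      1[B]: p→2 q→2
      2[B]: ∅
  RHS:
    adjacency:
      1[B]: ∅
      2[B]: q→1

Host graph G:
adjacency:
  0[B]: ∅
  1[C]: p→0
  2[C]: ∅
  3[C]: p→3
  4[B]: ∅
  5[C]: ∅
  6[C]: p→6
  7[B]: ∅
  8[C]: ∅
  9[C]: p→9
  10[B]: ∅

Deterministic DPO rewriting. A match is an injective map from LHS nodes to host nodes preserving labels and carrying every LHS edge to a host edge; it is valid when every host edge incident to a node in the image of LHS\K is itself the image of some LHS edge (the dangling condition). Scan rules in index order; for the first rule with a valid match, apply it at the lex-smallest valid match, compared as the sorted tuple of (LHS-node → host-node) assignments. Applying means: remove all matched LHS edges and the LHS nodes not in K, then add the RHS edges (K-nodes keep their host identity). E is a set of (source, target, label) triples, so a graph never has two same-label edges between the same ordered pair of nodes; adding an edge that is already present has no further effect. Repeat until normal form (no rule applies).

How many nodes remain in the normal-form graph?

Answer: 2

Rewrite trace:
initial: |V|=11 |E|=4  E = 1-p->0 3-p->3 6-p->6 9-p->9
step 1: apply R0 at {0↦2, 1↦1, 2↦3, 3↦4}  → |V|=8 |E|=3  E = 1-p->0 6-p->6 9-p->9
step 2: apply R0 at {0↦5, 1↦1, 2↦6, 3↦7}  → |V|=5 |E|=2  E = 1-p->0 9-p->9
step 3: apply R0 at {0↦8, 1↦1, 2↦9, 3↦10}  → |V|=2 |E|=1  E = 1-p->0
normal form: no rule applies after step 3
NF nodes: {0:B, 1:C}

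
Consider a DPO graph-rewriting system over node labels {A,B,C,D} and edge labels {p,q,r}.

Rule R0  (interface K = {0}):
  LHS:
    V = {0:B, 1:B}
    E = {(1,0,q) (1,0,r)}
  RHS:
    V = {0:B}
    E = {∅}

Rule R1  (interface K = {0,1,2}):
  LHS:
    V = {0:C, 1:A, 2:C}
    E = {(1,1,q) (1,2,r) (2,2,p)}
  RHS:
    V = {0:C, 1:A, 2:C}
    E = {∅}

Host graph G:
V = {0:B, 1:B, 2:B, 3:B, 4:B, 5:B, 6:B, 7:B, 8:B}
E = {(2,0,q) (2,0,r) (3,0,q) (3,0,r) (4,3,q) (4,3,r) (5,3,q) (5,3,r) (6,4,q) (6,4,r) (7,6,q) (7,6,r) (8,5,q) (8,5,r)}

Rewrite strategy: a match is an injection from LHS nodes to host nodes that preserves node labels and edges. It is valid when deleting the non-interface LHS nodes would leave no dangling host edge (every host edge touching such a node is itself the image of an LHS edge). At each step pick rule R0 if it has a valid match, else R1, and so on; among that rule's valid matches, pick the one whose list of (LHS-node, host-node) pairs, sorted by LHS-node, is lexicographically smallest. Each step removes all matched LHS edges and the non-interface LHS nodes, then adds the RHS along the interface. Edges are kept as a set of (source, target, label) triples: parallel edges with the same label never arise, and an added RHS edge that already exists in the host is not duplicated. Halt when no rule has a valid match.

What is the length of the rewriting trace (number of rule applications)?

initial: |V|=9 |E|=14  E = 2-q->0 2-r->0 3-q->0 3-r->0 4-q->3 4-r->3 5-q->3 5-r->3 6-q->4 6-r->4 7-q->6 7-r->6 8-q->5 8-r->5
step 1: apply R0 at {0↦0, 1↦2}  → |V|=8 |E|=12  E = 3-q->0 3-r->0 4-q->3 4-r->3 5-q->3 5-r->3 6-q->4 6-r->4 7-q->6 7-r->6 8-q->5 8-r->5
step 2: apply R0 at {0↦5, 1↦8}  → |V|=7 |E|=10  E = 3-q->0 3-r->0 4-q->3 4-r->3 5-q->3 5-r->3 6-q->4 6-r->4 7-q->6 7-r->6
step 3: apply R0 at {0↦3, 1↦5}  → |V|=6 |E|=8  E = 3-q->0 3-r->0 4-q->3 4-r->3 6-q->4 6-r->4 7-q->6 7-r->6
step 4: apply R0 at {0↦6, 1↦7}  → |V|=5 |E|=6  E = 3-q->0 3-r->0 4-q->3 4-r->3 6-q->4 6-r->4
step 5: apply R0 at {0↦4, 1↦6}  → |V|=4 |E|=4  E = 3-q->0 3-r->0 4-q->3 4-r->3
step 6: apply R0 at {0↦3, 1↦4}  → |V|=3 |E|=2  E = 3-q->0 3-r->0
step 7: apply R0 at {0↦0, 1↦3}  → |V|=2 |E|=0  E = ∅
halt: no rule applies after step 7

Answer: 7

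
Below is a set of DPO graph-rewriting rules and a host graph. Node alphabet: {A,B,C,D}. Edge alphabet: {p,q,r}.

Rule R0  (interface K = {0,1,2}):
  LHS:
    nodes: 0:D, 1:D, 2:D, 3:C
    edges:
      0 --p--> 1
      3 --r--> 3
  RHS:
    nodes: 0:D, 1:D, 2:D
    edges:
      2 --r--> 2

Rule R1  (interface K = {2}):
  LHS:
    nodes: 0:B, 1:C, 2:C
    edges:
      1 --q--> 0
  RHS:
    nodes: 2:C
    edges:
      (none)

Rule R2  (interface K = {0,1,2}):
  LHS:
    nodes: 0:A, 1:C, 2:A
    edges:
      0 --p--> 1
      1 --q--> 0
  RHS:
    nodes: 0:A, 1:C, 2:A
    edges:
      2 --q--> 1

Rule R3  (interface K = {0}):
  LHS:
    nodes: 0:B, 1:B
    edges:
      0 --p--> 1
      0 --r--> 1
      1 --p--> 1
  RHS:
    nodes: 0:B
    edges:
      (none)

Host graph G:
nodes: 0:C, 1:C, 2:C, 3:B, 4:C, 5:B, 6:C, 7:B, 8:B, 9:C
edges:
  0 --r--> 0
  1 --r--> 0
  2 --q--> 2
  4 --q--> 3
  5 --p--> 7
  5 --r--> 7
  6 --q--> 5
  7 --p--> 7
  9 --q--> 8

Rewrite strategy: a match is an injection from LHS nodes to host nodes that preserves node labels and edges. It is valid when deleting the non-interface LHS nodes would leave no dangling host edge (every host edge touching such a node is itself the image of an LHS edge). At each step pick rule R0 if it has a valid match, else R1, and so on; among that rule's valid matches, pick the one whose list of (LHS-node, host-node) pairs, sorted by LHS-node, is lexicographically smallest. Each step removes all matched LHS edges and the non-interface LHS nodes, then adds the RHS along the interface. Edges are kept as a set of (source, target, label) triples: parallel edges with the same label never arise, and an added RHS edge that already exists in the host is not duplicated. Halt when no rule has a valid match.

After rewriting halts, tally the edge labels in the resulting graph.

initial: |V|=10 |E|=9  E = 0-r->0 1-r->0 2-q->2 4-q->3 5-p->7 5-r->7 6-q->5 7-p->7 9-q->8
step 1: apply R1 at {0↦3, 1↦4, 2↦0}  → |V|=8 |E|=8  E = 0-r->0 1-r->0 2-q->2 5-p->7 5-r->7 6-q->5 7-p->7 9-q->8
step 2: apply R1 at {0↦8, 1↦9, 2↦0}  → |V|=6 |E|=7  E = 0-r->0 1-r->0 2-q->2 5-p->7 5-r->7 6-q->5 7-p->7
step 3: apply R3 at {0↦5, 1↦7}  → |V|=5 |E|=4  E = 0-r->0 1-r->0 2-q->2 6-q->5
step 4: apply R1 at {0↦5, 1↦6, 2↦0}  → |V|=3 |E|=3  E = 0-r->0 1-r->0 2-q->2
final graph: no rule applies after step 4
NF edges: [(0, 0, 'r'), (1, 0, 'r'), (2, 2, 'q')]

Answer: q:1 r:2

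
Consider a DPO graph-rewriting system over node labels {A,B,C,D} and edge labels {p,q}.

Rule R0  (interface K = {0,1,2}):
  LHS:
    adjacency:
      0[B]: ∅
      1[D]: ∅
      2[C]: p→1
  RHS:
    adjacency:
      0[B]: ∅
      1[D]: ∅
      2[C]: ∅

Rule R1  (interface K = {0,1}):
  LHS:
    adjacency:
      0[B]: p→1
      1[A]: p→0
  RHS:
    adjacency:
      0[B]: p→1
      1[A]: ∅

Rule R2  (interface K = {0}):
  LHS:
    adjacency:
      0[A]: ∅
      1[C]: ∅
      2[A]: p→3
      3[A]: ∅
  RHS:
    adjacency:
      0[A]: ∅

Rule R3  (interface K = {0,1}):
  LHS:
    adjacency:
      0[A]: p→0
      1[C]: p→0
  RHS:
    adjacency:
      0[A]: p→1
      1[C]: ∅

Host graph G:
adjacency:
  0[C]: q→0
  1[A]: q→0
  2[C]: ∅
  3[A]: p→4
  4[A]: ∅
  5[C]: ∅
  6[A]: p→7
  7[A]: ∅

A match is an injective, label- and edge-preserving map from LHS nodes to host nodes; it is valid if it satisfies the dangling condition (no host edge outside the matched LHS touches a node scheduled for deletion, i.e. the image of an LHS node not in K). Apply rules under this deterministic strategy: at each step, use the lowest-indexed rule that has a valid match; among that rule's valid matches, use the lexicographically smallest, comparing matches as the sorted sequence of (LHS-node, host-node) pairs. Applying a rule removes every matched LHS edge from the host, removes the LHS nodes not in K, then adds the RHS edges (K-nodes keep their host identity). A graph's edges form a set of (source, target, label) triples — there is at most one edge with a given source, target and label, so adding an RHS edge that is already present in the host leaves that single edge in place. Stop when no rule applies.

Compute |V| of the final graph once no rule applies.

Answer: 2

Steps:
[0] host  ⇒  8 nodes, 4 edges  {0-q->0 1-q->0 3-p->4 6-p->7}
[1] R2 @ {0↦1, 1↦2, 2↦3, 3↦4}  ⇒  5 nodes, 3 edges  {0-q->0 1-q->0 6-p->7}
[2] R2 @ {0↦1, 1↦5, 2↦6, 3↦7}  ⇒  2 nodes, 2 edges  {0-q->0 1-q->0}
halt: no rule applies after step 2
NF nodes: {0:C, 1:A}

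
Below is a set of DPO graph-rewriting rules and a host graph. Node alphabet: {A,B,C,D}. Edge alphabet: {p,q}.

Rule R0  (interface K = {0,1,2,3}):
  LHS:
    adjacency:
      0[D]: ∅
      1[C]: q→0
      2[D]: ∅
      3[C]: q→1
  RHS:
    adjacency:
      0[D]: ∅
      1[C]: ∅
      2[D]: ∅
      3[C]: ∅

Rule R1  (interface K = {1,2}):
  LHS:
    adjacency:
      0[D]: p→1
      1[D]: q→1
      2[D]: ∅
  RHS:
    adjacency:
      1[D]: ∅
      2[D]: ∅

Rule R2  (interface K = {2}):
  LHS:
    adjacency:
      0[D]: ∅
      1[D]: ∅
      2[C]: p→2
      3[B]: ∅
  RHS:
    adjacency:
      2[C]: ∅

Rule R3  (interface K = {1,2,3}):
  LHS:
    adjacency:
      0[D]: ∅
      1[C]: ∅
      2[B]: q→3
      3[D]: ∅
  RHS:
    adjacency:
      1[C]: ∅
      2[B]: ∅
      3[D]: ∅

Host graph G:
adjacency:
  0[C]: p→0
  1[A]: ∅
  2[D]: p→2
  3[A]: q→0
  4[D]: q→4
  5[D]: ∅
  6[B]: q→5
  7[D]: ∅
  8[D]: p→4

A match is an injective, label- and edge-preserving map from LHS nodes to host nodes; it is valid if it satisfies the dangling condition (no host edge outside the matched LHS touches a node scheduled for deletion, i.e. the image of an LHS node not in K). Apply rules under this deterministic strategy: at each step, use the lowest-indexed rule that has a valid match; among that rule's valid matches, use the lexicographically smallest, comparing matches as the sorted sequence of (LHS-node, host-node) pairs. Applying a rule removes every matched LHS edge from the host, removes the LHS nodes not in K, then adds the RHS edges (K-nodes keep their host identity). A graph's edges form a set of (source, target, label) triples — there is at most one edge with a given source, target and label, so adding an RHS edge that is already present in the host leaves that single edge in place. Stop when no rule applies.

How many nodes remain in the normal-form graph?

[0] host  ⇒  9 nodes, 6 edges  {0-p->0 2-p->2 3-q->0 4-q->4 6-q->5 8-p->4}
[1] R1 @ {0↦8, 1↦4, 2↦2}  ⇒  8 nodes, 4 edges  {0-p->0 2-p->2 3-q->0 6-q->5}
[2] R3 @ {0↦4, 1↦0, 2↦6, 3↦5}  ⇒  7 nodes, 3 edges  {0-p->0 2-p->2 3-q->0}
[3] R2 @ {0↦5, 1↦7, 2↦0, 3↦6}  ⇒  4 nodes, 2 edges  {2-p->2 3-q->0}
halt: no rule applies after step 3
NF nodes: {0:C, 1:A, 2:D, 3:A}

Answer: 4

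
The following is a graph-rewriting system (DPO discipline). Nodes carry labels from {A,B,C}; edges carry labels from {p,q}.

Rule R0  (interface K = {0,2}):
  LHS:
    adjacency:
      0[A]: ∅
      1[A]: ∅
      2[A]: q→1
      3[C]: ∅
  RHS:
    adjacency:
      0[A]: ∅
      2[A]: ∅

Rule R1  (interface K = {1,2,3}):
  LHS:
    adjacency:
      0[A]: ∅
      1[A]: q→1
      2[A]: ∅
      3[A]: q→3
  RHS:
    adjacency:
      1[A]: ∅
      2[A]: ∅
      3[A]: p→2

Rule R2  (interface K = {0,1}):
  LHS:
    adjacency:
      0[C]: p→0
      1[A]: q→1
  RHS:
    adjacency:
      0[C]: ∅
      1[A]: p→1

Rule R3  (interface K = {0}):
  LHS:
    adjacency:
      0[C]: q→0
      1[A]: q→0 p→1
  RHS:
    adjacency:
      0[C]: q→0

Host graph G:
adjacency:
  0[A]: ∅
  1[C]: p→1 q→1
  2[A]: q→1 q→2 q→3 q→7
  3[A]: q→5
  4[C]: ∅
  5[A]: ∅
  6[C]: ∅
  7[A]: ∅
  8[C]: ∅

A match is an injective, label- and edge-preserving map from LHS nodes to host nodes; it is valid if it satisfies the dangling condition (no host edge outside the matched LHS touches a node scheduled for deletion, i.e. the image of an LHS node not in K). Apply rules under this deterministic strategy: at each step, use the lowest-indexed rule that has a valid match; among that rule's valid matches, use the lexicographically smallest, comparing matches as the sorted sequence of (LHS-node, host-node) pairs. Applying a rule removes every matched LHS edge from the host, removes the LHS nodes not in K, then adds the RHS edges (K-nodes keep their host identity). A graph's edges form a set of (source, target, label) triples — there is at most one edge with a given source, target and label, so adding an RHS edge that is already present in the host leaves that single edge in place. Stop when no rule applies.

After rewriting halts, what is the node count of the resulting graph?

Answer: 2

Derivation:
start.  V:9 E:7  edges: 1-p->1 1-q->1 2-q->1 2-q->2 2-q->3 2-q->7 3-q->5
1. fire R0 via {0↦0, 1↦5, 2↦3, 3↦4}  →  V:7 E:6  edges: 1-p->1 1-q->1 2-q->1 2-q->2 2-q->3 2-q->7
2. fire R0 via {0↦0, 1↦3, 2↦2, 3↦6}  →  V:5 E:5  edges: 1-p->1 1-q->1 2-q->1 2-q->2 2-q->7
3. fire R0 via {0↦0, 1↦7, 2↦2, 3↦8}  →  V:3 E:4  edges: 1-p->1 1-q->1 2-q->1 2-q->2
4. fire R2 via {0↦1, 1↦2}  →  V:3 E:3  edges: 1-q->1 2-q->1 2-p->2
5. fire R3 via {0↦1, 1↦2}  →  V:2 E:1  edges: 1-q->1
normal form: no rule applies after step 5
NF nodes: {0:A, 1:C}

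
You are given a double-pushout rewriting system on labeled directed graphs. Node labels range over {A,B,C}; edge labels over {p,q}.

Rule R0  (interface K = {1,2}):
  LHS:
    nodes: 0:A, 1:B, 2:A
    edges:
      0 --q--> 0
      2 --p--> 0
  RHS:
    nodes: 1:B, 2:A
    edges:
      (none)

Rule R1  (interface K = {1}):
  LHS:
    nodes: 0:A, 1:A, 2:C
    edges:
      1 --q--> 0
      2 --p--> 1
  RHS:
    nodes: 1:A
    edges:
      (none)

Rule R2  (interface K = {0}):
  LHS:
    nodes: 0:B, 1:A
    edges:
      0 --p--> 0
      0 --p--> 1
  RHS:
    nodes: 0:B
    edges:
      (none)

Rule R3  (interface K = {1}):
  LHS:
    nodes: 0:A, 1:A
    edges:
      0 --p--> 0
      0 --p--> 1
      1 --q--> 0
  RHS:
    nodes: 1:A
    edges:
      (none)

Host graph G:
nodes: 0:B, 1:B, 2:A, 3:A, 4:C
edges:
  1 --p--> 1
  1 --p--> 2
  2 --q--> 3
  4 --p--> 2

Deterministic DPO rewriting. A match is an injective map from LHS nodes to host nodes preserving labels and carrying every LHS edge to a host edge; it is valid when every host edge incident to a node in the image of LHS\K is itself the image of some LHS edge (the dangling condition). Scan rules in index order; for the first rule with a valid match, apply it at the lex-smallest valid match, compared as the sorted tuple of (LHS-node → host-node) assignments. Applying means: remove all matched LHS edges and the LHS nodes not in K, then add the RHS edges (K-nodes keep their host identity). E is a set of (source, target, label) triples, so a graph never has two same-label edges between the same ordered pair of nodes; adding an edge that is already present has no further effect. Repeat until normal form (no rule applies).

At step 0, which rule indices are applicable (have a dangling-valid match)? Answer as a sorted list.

Answer: [R1]

Steps:
R0: no valid match — LHS pattern not found
R1: 1 valid match — {0↦3, 1↦2, 2↦4}
R2: no valid match — 1 raw match, all fail dangling condition
R3: no valid match — LHS pattern not found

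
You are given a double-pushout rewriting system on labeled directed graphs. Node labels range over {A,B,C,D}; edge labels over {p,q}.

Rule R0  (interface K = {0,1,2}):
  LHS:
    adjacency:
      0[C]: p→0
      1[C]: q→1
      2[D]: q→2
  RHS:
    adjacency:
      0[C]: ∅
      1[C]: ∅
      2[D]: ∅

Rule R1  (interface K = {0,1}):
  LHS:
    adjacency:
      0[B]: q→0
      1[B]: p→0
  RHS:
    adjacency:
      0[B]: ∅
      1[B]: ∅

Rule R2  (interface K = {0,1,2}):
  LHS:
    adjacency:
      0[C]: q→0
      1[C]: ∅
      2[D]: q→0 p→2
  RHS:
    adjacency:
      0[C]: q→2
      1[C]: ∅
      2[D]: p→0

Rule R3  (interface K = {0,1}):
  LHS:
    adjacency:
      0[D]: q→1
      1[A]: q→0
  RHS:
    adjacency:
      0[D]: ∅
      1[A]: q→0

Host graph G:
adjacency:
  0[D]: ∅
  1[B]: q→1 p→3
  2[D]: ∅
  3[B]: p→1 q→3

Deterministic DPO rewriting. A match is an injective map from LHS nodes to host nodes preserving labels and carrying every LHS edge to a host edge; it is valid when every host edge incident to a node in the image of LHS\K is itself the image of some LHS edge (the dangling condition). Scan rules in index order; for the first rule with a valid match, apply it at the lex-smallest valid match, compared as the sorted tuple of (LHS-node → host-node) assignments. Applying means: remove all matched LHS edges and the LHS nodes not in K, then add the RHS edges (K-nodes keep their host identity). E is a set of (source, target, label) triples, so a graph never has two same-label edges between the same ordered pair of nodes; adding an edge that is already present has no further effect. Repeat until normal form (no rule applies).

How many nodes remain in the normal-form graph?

initial: |V|=4 |E|=4  E = 1-q->1 1-p->3 3-p->1 3-q->3
step 1: apply R1 at {0↦1, 1↦3}  → |V|=4 |E|=2  E = 1-p->3 3-q->3
step 2: apply R1 at {0↦3, 1↦1}  → |V|=4 |E|=0  E = ∅
final graph: no rule applies after step 2
NF nodes: {0:D, 1:B, 2:D, 3:B}

Answer: 4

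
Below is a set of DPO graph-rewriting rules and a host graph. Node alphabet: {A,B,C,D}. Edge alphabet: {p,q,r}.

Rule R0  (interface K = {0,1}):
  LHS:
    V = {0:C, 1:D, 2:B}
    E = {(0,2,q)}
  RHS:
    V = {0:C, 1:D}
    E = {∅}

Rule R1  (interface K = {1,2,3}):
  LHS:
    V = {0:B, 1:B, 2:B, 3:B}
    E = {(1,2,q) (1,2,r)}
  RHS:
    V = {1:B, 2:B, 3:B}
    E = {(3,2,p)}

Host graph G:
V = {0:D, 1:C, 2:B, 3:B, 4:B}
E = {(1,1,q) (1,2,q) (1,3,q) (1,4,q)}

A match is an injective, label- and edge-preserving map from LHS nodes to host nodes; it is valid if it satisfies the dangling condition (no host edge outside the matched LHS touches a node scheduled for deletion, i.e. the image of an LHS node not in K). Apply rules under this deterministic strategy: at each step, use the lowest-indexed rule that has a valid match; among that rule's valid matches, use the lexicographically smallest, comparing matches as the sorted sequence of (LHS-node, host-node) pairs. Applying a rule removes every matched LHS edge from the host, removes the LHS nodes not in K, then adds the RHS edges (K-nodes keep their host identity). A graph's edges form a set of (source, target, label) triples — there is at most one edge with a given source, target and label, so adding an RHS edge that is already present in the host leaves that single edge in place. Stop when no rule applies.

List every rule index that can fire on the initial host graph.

R0: 3 valid matches — {0↦1, 1↦0, 2↦2}, {0↦1, 1↦0, 2↦3}, {0↦1, 1↦0, 2↦4}
R1: no valid match — LHS pattern not found

Answer: [R0]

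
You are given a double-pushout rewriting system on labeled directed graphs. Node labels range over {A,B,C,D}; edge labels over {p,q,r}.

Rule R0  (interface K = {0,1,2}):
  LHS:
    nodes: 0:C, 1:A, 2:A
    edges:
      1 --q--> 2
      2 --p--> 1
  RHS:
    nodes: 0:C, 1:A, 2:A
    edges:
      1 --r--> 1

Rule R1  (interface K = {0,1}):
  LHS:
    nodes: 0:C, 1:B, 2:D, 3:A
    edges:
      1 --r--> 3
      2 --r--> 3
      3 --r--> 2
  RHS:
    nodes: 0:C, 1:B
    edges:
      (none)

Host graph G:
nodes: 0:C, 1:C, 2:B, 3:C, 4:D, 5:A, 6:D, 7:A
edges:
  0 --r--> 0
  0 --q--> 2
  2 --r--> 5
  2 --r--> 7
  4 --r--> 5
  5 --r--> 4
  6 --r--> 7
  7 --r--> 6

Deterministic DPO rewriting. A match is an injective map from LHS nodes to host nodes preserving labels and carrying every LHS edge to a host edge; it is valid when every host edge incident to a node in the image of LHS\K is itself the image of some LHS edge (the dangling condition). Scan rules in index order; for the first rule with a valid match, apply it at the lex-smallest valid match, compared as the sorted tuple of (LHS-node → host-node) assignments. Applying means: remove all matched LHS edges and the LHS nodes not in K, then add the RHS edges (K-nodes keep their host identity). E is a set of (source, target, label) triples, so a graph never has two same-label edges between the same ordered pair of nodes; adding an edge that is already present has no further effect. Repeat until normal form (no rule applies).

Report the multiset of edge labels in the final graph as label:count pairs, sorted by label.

initial: |V|=8 |E|=8  E = 0-r->0 0-q->2 2-r->5 2-r->7 4-r->5 5-r->4 6-r->7 7-r->6
step 1: apply R1 at {0↦0, 1↦2, 2↦4, 3↦5}  → |V|=6 |E|=5  E = 0-r->0 0-q->2 2-r->7 6-r->7 7-r->6
step 2: apply R1 at {0↦0, 1↦2, 2↦6, 3↦7}  → |V|=4 |E|=2  E = 0-r->0 0-q->2
final graph: no rule applies after step 2
NF edges: [(0, 0, 'r'), (0, 2, 'q')]

Answer: q:1 r:1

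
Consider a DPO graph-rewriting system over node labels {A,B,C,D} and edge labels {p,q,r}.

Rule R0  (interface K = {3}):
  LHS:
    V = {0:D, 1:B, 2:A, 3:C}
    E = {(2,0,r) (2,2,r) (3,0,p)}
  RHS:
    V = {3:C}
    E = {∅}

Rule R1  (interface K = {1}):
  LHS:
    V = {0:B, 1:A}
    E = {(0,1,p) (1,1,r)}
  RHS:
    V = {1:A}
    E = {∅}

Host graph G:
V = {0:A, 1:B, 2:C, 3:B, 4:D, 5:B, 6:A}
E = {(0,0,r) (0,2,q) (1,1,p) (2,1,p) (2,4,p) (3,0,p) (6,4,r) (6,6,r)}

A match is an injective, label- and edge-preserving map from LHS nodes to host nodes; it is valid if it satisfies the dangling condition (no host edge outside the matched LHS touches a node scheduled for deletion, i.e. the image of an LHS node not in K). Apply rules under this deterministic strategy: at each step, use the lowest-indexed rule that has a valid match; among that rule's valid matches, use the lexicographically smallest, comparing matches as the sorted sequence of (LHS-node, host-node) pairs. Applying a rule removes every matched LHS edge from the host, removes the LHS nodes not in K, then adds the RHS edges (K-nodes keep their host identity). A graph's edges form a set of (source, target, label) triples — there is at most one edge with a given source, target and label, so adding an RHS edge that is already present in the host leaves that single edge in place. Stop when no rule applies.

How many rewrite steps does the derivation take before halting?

Answer: 2

Rewrite trace:
start.  V:7 E:8  edges: 0-r->0 0-q->2 1-p->1 2-p->1 2-p->4 3-p->0 6-r->4 6-r->6
1. fire R0 via {0↦4, 1↦5, 2↦6, 3↦2}  →  V:4 E:5  edges: 0-r->0 0-q->2 1-p->1 2-p->1 3-p->0
2. fire R1 via {0↦3, 1↦0}  →  V:3 E:3  edges: 0-q->2 1-p->1 2-p->1
normal form: no rule applies after step 2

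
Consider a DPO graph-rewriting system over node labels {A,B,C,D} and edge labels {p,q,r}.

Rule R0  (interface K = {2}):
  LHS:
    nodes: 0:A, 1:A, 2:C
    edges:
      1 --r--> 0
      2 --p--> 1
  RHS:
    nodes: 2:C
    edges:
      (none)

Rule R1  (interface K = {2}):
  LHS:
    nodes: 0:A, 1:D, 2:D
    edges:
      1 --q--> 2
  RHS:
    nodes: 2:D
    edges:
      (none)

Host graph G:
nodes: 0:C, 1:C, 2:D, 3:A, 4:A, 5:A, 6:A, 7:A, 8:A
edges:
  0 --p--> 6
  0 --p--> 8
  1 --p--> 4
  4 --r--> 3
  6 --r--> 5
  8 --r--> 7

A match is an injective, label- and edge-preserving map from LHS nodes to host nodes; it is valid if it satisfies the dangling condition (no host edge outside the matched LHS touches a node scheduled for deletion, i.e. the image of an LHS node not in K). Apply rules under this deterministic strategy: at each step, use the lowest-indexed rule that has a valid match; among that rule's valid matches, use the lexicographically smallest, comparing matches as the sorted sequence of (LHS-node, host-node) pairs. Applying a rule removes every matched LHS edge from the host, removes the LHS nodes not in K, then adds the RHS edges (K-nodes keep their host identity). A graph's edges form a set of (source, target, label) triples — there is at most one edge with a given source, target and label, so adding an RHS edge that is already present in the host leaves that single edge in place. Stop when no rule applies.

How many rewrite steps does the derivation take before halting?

[0] host  ⇒  9 nodes, 6 edges  {0-p->6 0-p->8 1-p->4 4-r->3 6-r->5 8-r->7}
[1] R0 @ {0↦3, 1↦4, 2↦1}  ⇒  7 nodes, 4 edges  {0-p->6 0-p->8 6-r->5 8-r->7}
[2] R0 @ {0↦5, 1↦6, 2↦0}  ⇒  5 nodes, 2 edges  {0-p->8 8-r->7}
[3] R0 @ {0↦7, 1↦8, 2↦0}  ⇒  3 nodes, 0 edges  {∅}
final graph: no rule applies after step 3

Answer: 3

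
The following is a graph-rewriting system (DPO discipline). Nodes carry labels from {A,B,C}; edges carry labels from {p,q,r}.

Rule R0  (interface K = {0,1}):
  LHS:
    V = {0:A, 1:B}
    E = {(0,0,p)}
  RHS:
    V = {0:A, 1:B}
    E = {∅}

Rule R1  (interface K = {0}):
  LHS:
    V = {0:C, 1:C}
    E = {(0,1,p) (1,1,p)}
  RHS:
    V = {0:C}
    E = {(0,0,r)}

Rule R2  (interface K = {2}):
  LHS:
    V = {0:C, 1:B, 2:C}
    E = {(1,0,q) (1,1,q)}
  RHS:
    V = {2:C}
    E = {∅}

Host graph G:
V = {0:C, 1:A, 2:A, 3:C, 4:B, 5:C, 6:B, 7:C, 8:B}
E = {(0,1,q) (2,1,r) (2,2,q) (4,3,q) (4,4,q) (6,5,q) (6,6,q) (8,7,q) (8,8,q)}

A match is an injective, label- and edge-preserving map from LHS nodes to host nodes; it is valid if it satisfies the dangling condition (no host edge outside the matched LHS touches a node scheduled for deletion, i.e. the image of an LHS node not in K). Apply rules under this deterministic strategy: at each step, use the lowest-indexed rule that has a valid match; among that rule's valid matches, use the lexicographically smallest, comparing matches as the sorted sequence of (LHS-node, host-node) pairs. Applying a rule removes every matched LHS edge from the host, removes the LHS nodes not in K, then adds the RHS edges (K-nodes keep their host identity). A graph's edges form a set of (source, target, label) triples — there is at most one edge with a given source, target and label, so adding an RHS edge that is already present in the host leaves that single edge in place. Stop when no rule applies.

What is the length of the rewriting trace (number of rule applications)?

Answer: 3

Derivation:
start.  V:9 E:9  edges: 0-q->1 2-r->1 2-q->2 4-q->3 4-q->4 6-q->5 6-q->6 8-q->7 8-q->8
1. fire R2 via {0↦3, 1↦4, 2↦0}  →  V:7 E:7  edges: 0-q->1 2-r->1 2-q->2 6-q->5 6-q->6 8-q->7 8-q->8
2. fire R2 via {0↦5, 1↦6, 2↦0}  →  V:5 E:5  edges: 0-q->1 2-r->1 2-q->2 8-q->7 8-q->8
3. fire R2 via {0↦7, 1↦8, 2↦0}  →  V:3 E:3  edges: 0-q->1 2-r->1 2-q->2
normal form: no rule applies after step 3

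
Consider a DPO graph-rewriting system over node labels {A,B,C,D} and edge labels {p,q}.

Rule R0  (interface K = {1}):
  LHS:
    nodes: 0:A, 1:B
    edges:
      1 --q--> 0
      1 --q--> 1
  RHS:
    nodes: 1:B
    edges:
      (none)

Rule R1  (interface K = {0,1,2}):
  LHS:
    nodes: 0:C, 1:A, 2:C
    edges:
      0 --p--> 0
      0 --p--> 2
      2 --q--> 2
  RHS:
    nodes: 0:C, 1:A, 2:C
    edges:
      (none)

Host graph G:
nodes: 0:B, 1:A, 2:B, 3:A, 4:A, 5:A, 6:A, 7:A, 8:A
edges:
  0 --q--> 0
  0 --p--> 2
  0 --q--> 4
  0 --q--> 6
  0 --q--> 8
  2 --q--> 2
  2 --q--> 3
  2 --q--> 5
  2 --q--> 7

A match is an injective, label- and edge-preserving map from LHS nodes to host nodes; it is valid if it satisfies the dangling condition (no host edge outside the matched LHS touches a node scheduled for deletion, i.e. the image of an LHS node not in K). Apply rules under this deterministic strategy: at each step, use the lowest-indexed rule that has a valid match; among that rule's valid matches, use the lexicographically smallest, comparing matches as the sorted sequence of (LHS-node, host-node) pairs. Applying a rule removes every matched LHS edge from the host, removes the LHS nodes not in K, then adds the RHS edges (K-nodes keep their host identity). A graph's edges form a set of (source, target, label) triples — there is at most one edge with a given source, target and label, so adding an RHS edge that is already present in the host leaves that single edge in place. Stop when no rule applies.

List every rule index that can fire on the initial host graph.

Answer: [R0]

Rewrite trace:
R0: 6 valid matches — {0↦3, 1↦2}, {0↦4, 1↦0}, {0↦5, 1↦2} (+3 more)
R1: no valid match — LHS pattern not found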